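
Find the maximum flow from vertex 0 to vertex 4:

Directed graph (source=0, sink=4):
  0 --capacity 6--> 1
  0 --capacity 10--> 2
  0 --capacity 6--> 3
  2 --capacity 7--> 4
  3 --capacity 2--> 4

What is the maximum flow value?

Computing max flow:
  Flow on (0->2): 7/10
  Flow on (0->3): 2/6
  Flow on (2->4): 7/7
  Flow on (3->4): 2/2
Maximum flow = 9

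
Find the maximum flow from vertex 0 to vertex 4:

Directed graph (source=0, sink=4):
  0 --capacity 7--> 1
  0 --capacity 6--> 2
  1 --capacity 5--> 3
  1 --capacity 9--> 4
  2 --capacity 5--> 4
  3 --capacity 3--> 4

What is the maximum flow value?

Computing max flow:
  Flow on (0->1): 7/7
  Flow on (0->2): 5/6
  Flow on (1->4): 7/9
  Flow on (2->4): 5/5
Maximum flow = 12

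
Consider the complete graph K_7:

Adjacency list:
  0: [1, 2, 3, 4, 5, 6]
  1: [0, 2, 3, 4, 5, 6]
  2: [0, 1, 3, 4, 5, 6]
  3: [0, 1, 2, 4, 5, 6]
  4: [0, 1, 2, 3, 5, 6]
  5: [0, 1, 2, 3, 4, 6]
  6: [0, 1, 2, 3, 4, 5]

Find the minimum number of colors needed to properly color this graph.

In K_7, every vertex is adjacent to every other vertex.
Each vertex needs a unique color.
Chromatic number = 7.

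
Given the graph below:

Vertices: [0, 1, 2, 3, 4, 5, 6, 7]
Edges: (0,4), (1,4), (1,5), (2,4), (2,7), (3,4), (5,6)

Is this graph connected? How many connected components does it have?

Checking connectivity: the graph has 1 connected component(s).
All vertices are reachable from each other. The graph IS connected.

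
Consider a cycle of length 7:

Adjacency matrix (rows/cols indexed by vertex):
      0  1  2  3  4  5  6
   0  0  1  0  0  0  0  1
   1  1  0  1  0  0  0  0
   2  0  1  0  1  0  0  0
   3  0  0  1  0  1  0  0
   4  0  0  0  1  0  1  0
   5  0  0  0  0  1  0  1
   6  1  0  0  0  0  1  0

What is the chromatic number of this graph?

This is an odd cycle (C_7). Odd cycles are not bipartite (any 2-coloring forces two adjacent vertices to match), and 3 colors suffice.
Chromatic number = 3.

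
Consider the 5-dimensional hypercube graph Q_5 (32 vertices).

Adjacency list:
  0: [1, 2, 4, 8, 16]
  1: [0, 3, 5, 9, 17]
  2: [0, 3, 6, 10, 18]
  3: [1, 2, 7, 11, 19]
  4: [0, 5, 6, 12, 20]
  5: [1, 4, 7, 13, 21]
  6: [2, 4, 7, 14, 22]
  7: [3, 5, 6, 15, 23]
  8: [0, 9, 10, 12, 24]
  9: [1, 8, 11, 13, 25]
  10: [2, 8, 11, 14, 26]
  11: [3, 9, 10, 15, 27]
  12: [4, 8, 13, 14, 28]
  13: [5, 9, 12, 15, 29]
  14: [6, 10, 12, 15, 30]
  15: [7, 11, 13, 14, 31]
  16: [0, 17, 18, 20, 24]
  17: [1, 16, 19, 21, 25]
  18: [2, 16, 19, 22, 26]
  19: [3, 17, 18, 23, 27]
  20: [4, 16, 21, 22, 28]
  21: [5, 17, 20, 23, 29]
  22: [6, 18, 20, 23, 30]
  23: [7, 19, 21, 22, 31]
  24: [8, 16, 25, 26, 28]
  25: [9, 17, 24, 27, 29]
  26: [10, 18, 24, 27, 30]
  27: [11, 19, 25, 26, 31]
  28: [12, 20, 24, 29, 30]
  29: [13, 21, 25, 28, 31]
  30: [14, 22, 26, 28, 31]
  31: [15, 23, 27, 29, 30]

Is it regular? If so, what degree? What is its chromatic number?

In Q_5, every vertex has exactly 5 neighbors (flip one of 5 bits), so it is 5-regular.
Q_5 is bipartite (partition by bit-parity), so chromatic number = 2.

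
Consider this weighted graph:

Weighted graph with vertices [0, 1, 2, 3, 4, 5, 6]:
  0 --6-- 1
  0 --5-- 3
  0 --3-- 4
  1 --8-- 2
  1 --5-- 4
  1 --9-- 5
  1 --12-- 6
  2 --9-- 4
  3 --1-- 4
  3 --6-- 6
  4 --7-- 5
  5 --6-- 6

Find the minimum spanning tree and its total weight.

Applying Kruskal's algorithm (sort edges by weight, add if no cycle):
  Add (3,4) w=1
  Add (0,4) w=3
  Skip (0,3) w=5 (creates cycle)
  Add (1,4) w=5
  Skip (0,1) w=6 (creates cycle)
  Add (3,6) w=6
  Add (5,6) w=6
  Skip (4,5) w=7 (creates cycle)
  Add (1,2) w=8
  Skip (1,5) w=9 (creates cycle)
  Skip (2,4) w=9 (creates cycle)
  Skip (1,6) w=12 (creates cycle)
MST weight = 29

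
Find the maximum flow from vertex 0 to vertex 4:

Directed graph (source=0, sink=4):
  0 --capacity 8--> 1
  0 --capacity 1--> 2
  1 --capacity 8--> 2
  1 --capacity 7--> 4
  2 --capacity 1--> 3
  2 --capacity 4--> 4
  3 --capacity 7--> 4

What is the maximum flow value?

Computing max flow:
  Flow on (0->1): 8/8
  Flow on (0->2): 1/1
  Flow on (1->2): 1/8
  Flow on (1->4): 7/7
  Flow on (2->4): 2/4
Maximum flow = 9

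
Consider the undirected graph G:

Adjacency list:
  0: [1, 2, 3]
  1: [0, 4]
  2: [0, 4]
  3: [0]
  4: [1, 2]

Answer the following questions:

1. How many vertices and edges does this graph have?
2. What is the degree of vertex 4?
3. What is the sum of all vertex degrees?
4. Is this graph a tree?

Count: 5 vertices, 5 edges.
Vertex 4 has neighbors [1, 2], degree = 2.
Handshaking lemma: 2 * 5 = 10.
A tree on 5 vertices has 4 edges. This graph has 5 edges (1 extra). Not a tree.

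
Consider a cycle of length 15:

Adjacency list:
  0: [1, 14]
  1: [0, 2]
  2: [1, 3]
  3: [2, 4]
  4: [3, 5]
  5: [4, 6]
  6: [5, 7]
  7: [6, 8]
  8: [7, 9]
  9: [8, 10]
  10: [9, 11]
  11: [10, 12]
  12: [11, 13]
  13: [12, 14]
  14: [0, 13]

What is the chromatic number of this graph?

This is an odd cycle (C_15). Odd cycles are not bipartite (any 2-coloring forces two adjacent vertices to match), and 3 colors suffice.
Chromatic number = 3.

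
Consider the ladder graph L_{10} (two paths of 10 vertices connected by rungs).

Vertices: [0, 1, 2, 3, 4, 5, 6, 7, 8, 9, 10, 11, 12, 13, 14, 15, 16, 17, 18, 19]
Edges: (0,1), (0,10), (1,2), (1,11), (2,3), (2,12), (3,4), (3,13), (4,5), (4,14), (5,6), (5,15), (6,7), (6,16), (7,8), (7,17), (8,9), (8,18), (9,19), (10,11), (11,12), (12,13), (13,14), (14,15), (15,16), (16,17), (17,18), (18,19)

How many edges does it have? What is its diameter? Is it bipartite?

Ladder graph L_{10}: 10 rungs + 2 * (10-1) path edges = 10 + 18 = 28 edges.
Diameter = 10.
Ladder graphs are bipartite (alternating coloring along each path).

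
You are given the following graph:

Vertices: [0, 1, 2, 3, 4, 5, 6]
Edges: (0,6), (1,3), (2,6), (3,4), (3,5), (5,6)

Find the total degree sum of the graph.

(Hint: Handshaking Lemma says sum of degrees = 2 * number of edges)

Count edges: 6 edges.
By Handshaking Lemma: sum of degrees = 2 * 6 = 12.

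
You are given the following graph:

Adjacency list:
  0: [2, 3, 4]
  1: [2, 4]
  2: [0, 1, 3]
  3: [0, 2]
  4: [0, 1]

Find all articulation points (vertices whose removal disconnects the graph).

No articulation points. The graph is biconnected.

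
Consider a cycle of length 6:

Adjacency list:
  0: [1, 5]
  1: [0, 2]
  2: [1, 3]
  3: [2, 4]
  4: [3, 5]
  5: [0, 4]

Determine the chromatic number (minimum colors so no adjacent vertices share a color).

This is an even cycle (C_6). Even cycles are bipartite.
Chromatic number = 2.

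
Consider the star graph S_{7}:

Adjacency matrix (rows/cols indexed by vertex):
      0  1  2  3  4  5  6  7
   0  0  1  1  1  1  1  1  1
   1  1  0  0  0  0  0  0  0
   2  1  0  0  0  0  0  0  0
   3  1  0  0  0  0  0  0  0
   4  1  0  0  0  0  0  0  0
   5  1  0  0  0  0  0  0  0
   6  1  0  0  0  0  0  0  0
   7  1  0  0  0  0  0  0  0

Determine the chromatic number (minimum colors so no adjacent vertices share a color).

S_{7} has one hub adjacent to 7 leaves; leaves are pairwise non-adjacent.
Color the hub 0 and every leaf 1.
Chromatic number = 2.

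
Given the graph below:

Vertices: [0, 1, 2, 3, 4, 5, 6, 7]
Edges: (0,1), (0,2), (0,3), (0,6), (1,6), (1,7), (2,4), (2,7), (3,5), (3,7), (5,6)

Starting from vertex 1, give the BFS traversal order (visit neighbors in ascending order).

BFS from vertex 1 (neighbors processed in ascending order):
Visit order: 1, 0, 6, 7, 2, 3, 5, 4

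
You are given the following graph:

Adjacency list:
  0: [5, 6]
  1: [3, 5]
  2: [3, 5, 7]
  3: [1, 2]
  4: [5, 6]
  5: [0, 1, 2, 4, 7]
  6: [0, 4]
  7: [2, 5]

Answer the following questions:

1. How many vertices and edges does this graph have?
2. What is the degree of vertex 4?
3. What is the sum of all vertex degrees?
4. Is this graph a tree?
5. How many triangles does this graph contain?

Count: 8 vertices, 10 edges.
Vertex 4 has neighbors [5, 6], degree = 2.
Handshaking lemma: 2 * 10 = 20.
A tree on 8 vertices has 7 edges. This graph has 10 edges (3 extra). Not a tree.
Number of triangles = 1.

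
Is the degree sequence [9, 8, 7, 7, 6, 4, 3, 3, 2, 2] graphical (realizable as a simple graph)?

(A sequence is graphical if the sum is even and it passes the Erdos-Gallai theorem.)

Sum of degrees = 51. Sum is odd, so the sequence is NOT graphical.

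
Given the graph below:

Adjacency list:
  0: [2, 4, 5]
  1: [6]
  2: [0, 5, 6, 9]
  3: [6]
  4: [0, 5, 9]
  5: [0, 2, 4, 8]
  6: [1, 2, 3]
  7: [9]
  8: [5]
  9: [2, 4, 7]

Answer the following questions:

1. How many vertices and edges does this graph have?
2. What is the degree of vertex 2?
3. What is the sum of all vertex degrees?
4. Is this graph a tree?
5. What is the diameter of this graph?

Count: 10 vertices, 12 edges.
Vertex 2 has neighbors [0, 5, 6, 9], degree = 4.
Handshaking lemma: 2 * 12 = 24.
A tree on 10 vertices has 9 edges. This graph has 12 edges (3 extra). Not a tree.
Diameter (longest shortest path) = 4.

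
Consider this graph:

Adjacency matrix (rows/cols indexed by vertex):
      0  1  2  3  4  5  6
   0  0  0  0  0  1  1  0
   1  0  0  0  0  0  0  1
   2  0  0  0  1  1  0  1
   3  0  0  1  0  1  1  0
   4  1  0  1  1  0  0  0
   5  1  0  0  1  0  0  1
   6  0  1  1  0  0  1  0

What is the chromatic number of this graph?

The graph has a maximum clique of size 3 (lower bound on chromatic number).
A valid 3-coloring: {0: 1, 1: 0, 2: 0, 3: 1, 4: 2, 5: 0, 6: 1}.
Chromatic number = 3.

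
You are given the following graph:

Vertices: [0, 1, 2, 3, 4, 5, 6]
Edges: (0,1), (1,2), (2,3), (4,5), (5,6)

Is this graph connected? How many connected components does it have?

Checking connectivity: the graph has 2 connected component(s).
Components: [[0, 1, 2, 3], [4, 5, 6]]. The graph is NOT connected.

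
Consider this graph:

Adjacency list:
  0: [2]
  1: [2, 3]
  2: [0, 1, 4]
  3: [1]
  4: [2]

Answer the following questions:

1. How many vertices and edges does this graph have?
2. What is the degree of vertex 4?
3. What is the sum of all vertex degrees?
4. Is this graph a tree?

Count: 5 vertices, 4 edges.
Vertex 4 has neighbors [2], degree = 1.
Handshaking lemma: 2 * 4 = 8.
A graph is a tree iff it is connected and has exactly n-1 edges. This graph is connected (all 5 vertices in one component) and has 5-1 = 4 edges. It is a tree.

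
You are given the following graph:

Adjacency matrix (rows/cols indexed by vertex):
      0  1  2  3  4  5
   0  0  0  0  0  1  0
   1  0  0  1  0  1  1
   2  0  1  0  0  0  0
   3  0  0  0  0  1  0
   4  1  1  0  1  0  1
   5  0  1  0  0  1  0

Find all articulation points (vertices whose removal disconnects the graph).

An articulation point is a vertex whose removal disconnects the graph.
Articulation points: [1, 4]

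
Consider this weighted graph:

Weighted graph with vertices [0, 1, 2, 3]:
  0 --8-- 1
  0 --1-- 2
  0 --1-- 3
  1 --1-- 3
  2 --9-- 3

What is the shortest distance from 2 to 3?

Using Dijkstra's algorithm from vertex 2:
Shortest path: 2 -> 0 -> 3
Total weight: 1 + 1 = 2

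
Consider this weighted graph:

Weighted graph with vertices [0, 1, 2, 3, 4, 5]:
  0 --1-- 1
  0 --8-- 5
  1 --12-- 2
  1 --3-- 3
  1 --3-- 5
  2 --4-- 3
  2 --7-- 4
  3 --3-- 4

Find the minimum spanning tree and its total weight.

Applying Kruskal's algorithm (sort edges by weight, add if no cycle):
  Add (0,1) w=1
  Add (1,5) w=3
  Add (1,3) w=3
  Add (3,4) w=3
  Add (2,3) w=4
  Skip (2,4) w=7 (creates cycle)
  Skip (0,5) w=8 (creates cycle)
  Skip (1,2) w=12 (creates cycle)
MST weight = 14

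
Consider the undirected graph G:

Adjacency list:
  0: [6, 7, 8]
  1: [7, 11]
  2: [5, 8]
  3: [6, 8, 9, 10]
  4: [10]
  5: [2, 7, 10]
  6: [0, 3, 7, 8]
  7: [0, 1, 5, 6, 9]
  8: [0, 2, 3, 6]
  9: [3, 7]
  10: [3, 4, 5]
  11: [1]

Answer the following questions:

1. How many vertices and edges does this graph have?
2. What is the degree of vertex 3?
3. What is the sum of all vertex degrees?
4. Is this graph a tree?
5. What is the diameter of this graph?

Count: 12 vertices, 17 edges.
Vertex 3 has neighbors [6, 8, 9, 10], degree = 4.
Handshaking lemma: 2 * 17 = 34.
A tree on 12 vertices has 11 edges. This graph has 17 edges (6 extra). Not a tree.
Diameter (longest shortest path) = 5.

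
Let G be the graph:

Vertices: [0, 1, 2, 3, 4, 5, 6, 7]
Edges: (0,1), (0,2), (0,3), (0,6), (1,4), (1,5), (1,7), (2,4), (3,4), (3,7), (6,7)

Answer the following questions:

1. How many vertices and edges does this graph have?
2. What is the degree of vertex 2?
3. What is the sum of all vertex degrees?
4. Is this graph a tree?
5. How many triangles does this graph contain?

Count: 8 vertices, 11 edges.
Vertex 2 has neighbors [0, 4], degree = 2.
Handshaking lemma: 2 * 11 = 22.
A tree on 8 vertices has 7 edges. This graph has 11 edges (4 extra). Not a tree.
Number of triangles = 0.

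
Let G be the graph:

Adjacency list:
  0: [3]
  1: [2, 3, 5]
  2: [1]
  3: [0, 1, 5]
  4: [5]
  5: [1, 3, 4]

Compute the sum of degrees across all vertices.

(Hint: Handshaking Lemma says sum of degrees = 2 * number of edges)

Count edges: 6 edges.
By Handshaking Lemma: sum of degrees = 2 * 6 = 12.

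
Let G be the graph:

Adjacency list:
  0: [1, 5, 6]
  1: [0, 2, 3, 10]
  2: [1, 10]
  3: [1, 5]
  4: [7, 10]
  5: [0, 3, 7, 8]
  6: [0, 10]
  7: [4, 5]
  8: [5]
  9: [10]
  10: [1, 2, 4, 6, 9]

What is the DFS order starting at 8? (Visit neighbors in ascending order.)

DFS from vertex 8 (neighbors processed in ascending order):
Visit order: 8, 5, 0, 1, 2, 10, 4, 7, 6, 9, 3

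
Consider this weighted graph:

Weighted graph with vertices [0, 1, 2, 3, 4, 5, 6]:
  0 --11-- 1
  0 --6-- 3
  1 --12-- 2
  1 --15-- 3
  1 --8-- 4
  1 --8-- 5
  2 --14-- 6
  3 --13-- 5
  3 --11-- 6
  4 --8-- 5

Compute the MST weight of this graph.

Applying Kruskal's algorithm (sort edges by weight, add if no cycle):
  Add (0,3) w=6
  Add (1,4) w=8
  Add (1,5) w=8
  Skip (4,5) w=8 (creates cycle)
  Add (0,1) w=11
  Add (3,6) w=11
  Add (1,2) w=12
  Skip (3,5) w=13 (creates cycle)
  Skip (2,6) w=14 (creates cycle)
  Skip (1,3) w=15 (creates cycle)
MST weight = 56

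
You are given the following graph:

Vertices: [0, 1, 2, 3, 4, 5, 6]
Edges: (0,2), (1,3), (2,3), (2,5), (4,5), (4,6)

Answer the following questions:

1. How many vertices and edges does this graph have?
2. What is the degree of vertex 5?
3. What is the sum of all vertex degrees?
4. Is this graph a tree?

Count: 7 vertices, 6 edges.
Vertex 5 has neighbors [2, 4], degree = 2.
Handshaking lemma: 2 * 6 = 12.
A graph is a tree iff it is connected and has exactly n-1 edges. This graph is connected (all 7 vertices in one component) and has 7-1 = 6 edges. It is a tree.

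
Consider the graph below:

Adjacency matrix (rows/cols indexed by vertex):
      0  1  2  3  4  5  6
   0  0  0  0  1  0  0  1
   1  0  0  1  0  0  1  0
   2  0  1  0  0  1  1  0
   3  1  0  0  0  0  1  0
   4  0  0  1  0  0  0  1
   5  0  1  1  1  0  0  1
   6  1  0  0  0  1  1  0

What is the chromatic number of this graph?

The graph has a maximum clique of size 3 (lower bound on chromatic number).
A valid 3-coloring: {0: 0, 1: 2, 2: 1, 3: 1, 4: 0, 5: 0, 6: 1}.
Chromatic number = 3.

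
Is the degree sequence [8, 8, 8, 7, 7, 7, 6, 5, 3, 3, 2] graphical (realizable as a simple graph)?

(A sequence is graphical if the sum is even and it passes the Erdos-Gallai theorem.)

Sum of degrees = 64. Sum is even and passes Erdos-Gallai. The sequence IS graphical.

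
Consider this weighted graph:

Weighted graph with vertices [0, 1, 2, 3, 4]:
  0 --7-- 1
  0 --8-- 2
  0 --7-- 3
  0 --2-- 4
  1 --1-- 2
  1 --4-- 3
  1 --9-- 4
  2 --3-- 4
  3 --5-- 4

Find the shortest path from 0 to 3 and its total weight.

Using Dijkstra's algorithm from vertex 0:
Shortest path: 0 -> 3
Total weight: 7 = 7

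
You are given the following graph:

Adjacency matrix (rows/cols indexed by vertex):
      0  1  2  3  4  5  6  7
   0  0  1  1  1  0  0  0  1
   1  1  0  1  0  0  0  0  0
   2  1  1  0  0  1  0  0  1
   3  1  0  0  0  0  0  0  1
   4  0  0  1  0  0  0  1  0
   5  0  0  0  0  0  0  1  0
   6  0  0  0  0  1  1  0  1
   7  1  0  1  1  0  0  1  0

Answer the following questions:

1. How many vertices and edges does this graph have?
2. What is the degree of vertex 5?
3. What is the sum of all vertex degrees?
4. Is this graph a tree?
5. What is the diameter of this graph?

Count: 8 vertices, 11 edges.
Vertex 5 has neighbors [6], degree = 1.
Handshaking lemma: 2 * 11 = 22.
A tree on 8 vertices has 7 edges. This graph has 11 edges (4 extra). Not a tree.
Diameter (longest shortest path) = 4.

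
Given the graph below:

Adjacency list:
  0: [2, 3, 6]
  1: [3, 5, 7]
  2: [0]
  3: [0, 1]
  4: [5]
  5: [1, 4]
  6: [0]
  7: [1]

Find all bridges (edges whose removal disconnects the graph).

A bridge is an edge whose removal increases the number of connected components.
Bridges found: (0,2), (0,3), (0,6), (1,3), (1,5), (1,7), (4,5)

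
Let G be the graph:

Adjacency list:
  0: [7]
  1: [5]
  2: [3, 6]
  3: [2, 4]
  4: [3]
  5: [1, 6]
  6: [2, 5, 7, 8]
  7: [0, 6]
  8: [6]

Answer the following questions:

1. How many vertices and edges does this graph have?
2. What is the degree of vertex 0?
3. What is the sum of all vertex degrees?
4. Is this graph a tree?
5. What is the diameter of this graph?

Count: 9 vertices, 8 edges.
Vertex 0 has neighbors [7], degree = 1.
Handshaking lemma: 2 * 8 = 16.
A graph is a tree iff it is connected and has exactly n-1 edges. This graph is connected (all 9 vertices in one component) and has 9-1 = 8 edges. It is a tree.
Diameter (longest shortest path) = 5.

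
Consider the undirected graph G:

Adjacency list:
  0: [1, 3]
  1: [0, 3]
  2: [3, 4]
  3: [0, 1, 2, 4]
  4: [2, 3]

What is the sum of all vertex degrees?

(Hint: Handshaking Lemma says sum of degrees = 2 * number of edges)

Count edges: 6 edges.
By Handshaking Lemma: sum of degrees = 2 * 6 = 12.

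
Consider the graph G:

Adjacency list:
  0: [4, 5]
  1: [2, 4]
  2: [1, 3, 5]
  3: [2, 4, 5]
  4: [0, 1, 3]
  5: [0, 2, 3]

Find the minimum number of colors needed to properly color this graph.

The graph has a maximum clique of size 3 (lower bound on chromatic number).
A valid 3-coloring: {0: 1, 1: 1, 2: 0, 3: 1, 4: 0, 5: 2}.
Chromatic number = 3.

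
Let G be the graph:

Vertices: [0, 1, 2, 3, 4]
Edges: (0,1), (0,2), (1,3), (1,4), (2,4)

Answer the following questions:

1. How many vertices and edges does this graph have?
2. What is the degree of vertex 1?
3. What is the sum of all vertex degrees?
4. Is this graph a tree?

Count: 5 vertices, 5 edges.
Vertex 1 has neighbors [0, 3, 4], degree = 3.
Handshaking lemma: 2 * 5 = 10.
A tree on 5 vertices has 4 edges. This graph has 5 edges (1 extra). Not a tree.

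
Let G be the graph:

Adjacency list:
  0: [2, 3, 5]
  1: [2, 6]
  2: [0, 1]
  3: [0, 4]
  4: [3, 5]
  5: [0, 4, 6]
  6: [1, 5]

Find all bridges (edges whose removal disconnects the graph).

No bridges found. The graph is 2-edge-connected (no single edge removal disconnects it).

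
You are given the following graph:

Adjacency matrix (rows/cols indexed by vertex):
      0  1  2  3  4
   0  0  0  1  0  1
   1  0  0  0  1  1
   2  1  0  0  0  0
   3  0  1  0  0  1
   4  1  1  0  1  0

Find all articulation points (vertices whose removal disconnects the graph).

An articulation point is a vertex whose removal disconnects the graph.
Articulation points: [0, 4]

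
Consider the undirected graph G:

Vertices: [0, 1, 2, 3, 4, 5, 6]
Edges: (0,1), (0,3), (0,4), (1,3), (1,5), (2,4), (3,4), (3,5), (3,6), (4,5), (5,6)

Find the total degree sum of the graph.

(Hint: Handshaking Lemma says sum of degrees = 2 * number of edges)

Count edges: 11 edges.
By Handshaking Lemma: sum of degrees = 2 * 11 = 22.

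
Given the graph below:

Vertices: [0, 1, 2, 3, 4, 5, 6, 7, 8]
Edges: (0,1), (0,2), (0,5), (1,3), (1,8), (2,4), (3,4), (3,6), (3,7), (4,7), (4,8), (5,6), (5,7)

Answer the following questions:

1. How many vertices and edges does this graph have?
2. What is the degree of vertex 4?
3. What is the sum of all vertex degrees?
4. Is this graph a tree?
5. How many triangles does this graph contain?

Count: 9 vertices, 13 edges.
Vertex 4 has neighbors [2, 3, 7, 8], degree = 4.
Handshaking lemma: 2 * 13 = 26.
A tree on 9 vertices has 8 edges. This graph has 13 edges (5 extra). Not a tree.
Number of triangles = 1.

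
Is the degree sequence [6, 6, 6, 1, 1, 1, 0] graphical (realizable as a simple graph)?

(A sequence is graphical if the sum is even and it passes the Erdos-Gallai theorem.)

Sum of degrees = 21. Sum is odd, so the sequence is NOT graphical.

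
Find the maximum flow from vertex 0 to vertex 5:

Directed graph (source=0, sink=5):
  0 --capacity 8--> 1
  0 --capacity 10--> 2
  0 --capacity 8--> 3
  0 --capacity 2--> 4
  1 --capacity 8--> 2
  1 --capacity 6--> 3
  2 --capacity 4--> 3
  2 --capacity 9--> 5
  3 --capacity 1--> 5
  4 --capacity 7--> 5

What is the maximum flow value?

Computing max flow:
  Flow on (0->2): 9/10
  Flow on (0->3): 1/8
  Flow on (0->4): 2/2
  Flow on (2->5): 9/9
  Flow on (3->5): 1/1
  Flow on (4->5): 2/7
Maximum flow = 12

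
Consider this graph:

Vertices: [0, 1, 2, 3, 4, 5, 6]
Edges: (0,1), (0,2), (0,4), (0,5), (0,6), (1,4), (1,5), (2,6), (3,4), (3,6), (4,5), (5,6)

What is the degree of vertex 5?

Vertex 5 has neighbors [0, 1, 4, 6], so deg(5) = 4.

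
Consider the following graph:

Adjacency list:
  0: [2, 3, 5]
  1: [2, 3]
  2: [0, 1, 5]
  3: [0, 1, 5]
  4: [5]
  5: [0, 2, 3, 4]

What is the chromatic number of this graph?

The graph has a maximum clique of size 3 (lower bound on chromatic number).
A valid 3-coloring: {0: 1, 1: 0, 2: 2, 3: 2, 4: 1, 5: 0}.
Chromatic number = 3.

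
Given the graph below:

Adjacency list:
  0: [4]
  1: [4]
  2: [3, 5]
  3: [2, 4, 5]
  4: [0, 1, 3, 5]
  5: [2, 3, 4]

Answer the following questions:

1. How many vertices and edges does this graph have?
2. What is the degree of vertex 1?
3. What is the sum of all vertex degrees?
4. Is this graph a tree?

Count: 6 vertices, 7 edges.
Vertex 1 has neighbors [4], degree = 1.
Handshaking lemma: 2 * 7 = 14.
A tree on 6 vertices has 5 edges. This graph has 7 edges (2 extra). Not a tree.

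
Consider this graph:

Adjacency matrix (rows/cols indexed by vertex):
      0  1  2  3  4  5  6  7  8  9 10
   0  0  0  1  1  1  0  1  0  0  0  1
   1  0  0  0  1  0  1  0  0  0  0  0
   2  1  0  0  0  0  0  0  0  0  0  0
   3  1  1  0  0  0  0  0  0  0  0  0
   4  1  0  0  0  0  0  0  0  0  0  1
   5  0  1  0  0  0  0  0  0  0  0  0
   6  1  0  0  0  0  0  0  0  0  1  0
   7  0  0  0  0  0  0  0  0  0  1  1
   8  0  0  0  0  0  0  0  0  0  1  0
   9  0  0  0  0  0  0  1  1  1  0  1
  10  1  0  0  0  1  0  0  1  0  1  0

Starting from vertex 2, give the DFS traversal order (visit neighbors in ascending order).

DFS from vertex 2 (neighbors processed in ascending order):
Visit order: 2, 0, 3, 1, 5, 4, 10, 7, 9, 6, 8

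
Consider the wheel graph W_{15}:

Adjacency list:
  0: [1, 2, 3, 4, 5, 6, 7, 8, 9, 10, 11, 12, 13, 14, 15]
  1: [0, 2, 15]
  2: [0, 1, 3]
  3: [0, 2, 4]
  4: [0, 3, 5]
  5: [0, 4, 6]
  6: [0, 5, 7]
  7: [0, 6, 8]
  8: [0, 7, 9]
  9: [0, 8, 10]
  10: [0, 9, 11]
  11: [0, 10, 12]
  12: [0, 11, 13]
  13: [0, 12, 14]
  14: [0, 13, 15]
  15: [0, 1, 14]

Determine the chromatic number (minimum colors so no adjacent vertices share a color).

W_{15} = C_{15} plus a hub adjacent to every cycle vertex.
The outer cycle needs 3 colors (odd cycle); the hub is adjacent to all of them so needs a fresh color.
Chromatic number = 3 + 1 = 4.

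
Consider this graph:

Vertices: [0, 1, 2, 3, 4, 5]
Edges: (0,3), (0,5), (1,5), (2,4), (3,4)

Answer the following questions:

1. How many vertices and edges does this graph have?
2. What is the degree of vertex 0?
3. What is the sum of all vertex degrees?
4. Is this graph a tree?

Count: 6 vertices, 5 edges.
Vertex 0 has neighbors [3, 5], degree = 2.
Handshaking lemma: 2 * 5 = 10.
A graph is a tree iff it is connected and has exactly n-1 edges. This graph is connected (all 6 vertices in one component) and has 6-1 = 5 edges. It is a tree.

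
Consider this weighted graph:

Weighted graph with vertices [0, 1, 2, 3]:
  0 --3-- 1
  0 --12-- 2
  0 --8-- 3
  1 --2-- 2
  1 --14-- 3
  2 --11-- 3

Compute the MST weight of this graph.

Applying Kruskal's algorithm (sort edges by weight, add if no cycle):
  Add (1,2) w=2
  Add (0,1) w=3
  Add (0,3) w=8
  Skip (2,3) w=11 (creates cycle)
  Skip (0,2) w=12 (creates cycle)
  Skip (1,3) w=14 (creates cycle)
MST weight = 13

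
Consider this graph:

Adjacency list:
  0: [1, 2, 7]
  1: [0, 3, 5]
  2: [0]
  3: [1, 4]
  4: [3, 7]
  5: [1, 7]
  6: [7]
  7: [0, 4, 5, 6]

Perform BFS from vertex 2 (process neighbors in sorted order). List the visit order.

BFS from vertex 2 (neighbors processed in ascending order):
Visit order: 2, 0, 1, 7, 3, 5, 4, 6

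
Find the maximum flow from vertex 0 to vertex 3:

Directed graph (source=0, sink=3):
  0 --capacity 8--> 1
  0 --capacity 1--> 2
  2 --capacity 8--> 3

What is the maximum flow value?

Computing max flow:
  Flow on (0->2): 1/1
  Flow on (2->3): 1/8
Maximum flow = 1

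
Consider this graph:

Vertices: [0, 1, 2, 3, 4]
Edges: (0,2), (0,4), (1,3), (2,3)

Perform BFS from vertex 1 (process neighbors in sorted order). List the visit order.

BFS from vertex 1 (neighbors processed in ascending order):
Visit order: 1, 3, 2, 0, 4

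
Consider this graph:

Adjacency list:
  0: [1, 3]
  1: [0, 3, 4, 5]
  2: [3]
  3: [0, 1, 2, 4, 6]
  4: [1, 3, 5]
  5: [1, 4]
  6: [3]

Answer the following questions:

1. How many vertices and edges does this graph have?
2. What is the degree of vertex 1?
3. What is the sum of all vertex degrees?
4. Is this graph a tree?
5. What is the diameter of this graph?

Count: 7 vertices, 9 edges.
Vertex 1 has neighbors [0, 3, 4, 5], degree = 4.
Handshaking lemma: 2 * 9 = 18.
A tree on 7 vertices has 6 edges. This graph has 9 edges (3 extra). Not a tree.
Diameter (longest shortest path) = 3.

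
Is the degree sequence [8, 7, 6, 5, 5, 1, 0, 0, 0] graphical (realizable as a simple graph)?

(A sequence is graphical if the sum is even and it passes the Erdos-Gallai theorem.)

Sum of degrees = 32. Sum is even but fails Erdos-Gallai. The sequence is NOT graphical.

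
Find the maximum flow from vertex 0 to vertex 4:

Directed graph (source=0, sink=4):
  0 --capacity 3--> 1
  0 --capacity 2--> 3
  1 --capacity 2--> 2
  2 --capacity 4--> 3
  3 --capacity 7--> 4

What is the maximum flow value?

Computing max flow:
  Flow on (0->1): 2/3
  Flow on (0->3): 2/2
  Flow on (1->2): 2/2
  Flow on (2->3): 2/4
  Flow on (3->4): 4/7
Maximum flow = 4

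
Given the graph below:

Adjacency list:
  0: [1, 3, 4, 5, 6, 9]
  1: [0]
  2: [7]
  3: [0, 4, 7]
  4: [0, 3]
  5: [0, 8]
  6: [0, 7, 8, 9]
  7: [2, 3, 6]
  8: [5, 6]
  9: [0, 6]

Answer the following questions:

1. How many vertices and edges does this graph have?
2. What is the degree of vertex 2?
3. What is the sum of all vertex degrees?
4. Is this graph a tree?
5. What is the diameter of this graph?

Count: 10 vertices, 13 edges.
Vertex 2 has neighbors [7], degree = 1.
Handshaking lemma: 2 * 13 = 26.
A tree on 10 vertices has 9 edges. This graph has 13 edges (4 extra). Not a tree.
Diameter (longest shortest path) = 4.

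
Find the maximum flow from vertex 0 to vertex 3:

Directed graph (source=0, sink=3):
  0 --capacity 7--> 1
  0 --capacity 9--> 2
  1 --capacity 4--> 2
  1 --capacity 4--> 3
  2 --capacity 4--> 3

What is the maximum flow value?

Computing max flow:
  Flow on (0->1): 7/7
  Flow on (0->2): 1/9
  Flow on (1->2): 3/4
  Flow on (1->3): 4/4
  Flow on (2->3): 4/4
Maximum flow = 8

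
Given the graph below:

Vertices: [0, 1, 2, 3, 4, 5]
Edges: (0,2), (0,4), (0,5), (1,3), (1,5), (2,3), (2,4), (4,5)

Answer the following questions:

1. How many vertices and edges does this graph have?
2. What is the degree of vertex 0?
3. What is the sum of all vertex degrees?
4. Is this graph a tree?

Count: 6 vertices, 8 edges.
Vertex 0 has neighbors [2, 4, 5], degree = 3.
Handshaking lemma: 2 * 8 = 16.
A tree on 6 vertices has 5 edges. This graph has 8 edges (3 extra). Not a tree.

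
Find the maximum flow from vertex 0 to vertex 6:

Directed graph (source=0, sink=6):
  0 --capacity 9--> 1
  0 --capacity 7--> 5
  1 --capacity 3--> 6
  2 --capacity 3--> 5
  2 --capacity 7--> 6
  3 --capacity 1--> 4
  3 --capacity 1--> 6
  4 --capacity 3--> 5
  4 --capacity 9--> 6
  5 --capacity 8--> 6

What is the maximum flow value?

Computing max flow:
  Flow on (0->1): 3/9
  Flow on (0->5): 7/7
  Flow on (1->6): 3/3
  Flow on (5->6): 7/8
Maximum flow = 10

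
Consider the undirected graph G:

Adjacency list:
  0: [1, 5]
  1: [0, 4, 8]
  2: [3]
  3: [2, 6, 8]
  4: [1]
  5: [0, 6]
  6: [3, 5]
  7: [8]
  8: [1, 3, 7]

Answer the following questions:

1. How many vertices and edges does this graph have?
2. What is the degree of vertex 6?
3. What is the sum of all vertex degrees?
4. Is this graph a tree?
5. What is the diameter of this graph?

Count: 9 vertices, 9 edges.
Vertex 6 has neighbors [3, 5], degree = 2.
Handshaking lemma: 2 * 9 = 18.
A tree on 9 vertices has 8 edges. This graph has 9 edges (1 extra). Not a tree.
Diameter (longest shortest path) = 4.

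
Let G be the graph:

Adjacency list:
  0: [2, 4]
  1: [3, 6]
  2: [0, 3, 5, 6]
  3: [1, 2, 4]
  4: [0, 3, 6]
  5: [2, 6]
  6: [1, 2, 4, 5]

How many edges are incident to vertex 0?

Vertex 0 has neighbors [2, 4], so deg(0) = 2.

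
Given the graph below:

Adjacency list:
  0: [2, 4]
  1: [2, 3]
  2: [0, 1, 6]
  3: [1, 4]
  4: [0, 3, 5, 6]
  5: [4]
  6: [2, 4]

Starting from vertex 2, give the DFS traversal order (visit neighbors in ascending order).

DFS from vertex 2 (neighbors processed in ascending order):
Visit order: 2, 0, 4, 3, 1, 5, 6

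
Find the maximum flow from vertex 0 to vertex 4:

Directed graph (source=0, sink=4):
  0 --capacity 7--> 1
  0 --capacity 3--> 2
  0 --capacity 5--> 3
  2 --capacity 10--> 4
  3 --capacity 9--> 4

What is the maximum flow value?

Computing max flow:
  Flow on (0->2): 3/3
  Flow on (0->3): 5/5
  Flow on (2->4): 3/10
  Flow on (3->4): 5/9
Maximum flow = 8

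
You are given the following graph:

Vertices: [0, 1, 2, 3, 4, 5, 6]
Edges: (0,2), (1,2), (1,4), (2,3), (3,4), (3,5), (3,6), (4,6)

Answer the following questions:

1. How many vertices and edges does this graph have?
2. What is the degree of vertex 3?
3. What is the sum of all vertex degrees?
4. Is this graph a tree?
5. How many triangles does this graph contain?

Count: 7 vertices, 8 edges.
Vertex 3 has neighbors [2, 4, 5, 6], degree = 4.
Handshaking lemma: 2 * 8 = 16.
A tree on 7 vertices has 6 edges. This graph has 8 edges (2 extra). Not a tree.
Number of triangles = 1.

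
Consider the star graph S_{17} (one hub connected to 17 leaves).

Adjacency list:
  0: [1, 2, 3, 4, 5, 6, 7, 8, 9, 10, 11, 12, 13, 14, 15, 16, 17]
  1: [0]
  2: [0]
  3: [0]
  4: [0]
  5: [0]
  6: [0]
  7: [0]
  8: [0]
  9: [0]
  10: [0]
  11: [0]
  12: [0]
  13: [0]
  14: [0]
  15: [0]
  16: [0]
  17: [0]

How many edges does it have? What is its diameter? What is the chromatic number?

Star graph S_{17}: the hub connects to all 17 leaves.
Edges = 17.
Diameter = 2 (any leaf to hub is 1, leaf to leaf through hub is 2).
Star graphs are bipartite (hub vs leaves), so chromatic number = 2.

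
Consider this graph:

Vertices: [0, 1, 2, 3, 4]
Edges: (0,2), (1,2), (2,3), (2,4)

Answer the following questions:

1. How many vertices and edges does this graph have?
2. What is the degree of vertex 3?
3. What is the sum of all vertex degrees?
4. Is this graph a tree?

Count: 5 vertices, 4 edges.
Vertex 3 has neighbors [2], degree = 1.
Handshaking lemma: 2 * 4 = 8.
A graph is a tree iff it is connected and has exactly n-1 edges. This graph is connected (all 5 vertices in one component) and has 5-1 = 4 edges. It is a tree.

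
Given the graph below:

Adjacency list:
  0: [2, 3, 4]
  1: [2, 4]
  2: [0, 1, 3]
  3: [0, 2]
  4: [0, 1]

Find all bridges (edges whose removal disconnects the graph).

No bridges found. The graph is 2-edge-connected (no single edge removal disconnects it).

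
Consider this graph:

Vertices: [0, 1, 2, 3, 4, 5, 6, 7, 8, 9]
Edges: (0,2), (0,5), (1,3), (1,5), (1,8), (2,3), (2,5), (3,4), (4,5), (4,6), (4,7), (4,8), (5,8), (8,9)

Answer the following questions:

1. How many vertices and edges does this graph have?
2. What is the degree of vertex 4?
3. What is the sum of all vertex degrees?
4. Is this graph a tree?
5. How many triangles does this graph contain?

Count: 10 vertices, 14 edges.
Vertex 4 has neighbors [3, 5, 6, 7, 8], degree = 5.
Handshaking lemma: 2 * 14 = 28.
A tree on 10 vertices has 9 edges. This graph has 14 edges (5 extra). Not a tree.
Number of triangles = 3.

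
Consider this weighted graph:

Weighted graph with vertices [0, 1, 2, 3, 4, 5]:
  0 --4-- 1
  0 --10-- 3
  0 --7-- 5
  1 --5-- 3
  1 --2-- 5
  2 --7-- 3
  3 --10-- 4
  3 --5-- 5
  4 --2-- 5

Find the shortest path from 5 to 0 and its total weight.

Using Dijkstra's algorithm from vertex 5:
Shortest path: 5 -> 1 -> 0
Total weight: 2 + 4 = 6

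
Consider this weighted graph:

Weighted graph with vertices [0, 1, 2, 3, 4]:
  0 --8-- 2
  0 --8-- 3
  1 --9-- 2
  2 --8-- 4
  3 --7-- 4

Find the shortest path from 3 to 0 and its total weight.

Using Dijkstra's algorithm from vertex 3:
Shortest path: 3 -> 0
Total weight: 8 = 8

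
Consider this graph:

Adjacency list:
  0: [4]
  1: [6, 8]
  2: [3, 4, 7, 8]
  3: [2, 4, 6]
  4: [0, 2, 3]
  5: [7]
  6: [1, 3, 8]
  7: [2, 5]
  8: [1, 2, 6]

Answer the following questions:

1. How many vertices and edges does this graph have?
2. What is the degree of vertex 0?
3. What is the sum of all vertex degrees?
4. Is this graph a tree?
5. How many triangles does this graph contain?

Count: 9 vertices, 11 edges.
Vertex 0 has neighbors [4], degree = 1.
Handshaking lemma: 2 * 11 = 22.
A tree on 9 vertices has 8 edges. This graph has 11 edges (3 extra). Not a tree.
Number of triangles = 2.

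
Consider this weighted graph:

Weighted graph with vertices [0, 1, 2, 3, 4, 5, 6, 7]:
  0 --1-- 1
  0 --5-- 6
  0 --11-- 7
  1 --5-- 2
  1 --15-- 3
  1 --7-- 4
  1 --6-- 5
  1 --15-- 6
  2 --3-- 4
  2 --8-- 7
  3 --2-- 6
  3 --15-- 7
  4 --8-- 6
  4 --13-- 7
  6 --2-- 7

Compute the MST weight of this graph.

Applying Kruskal's algorithm (sort edges by weight, add if no cycle):
  Add (0,1) w=1
  Add (3,6) w=2
  Add (6,7) w=2
  Add (2,4) w=3
  Add (0,6) w=5
  Add (1,2) w=5
  Add (1,5) w=6
  Skip (1,4) w=7 (creates cycle)
  Skip (2,7) w=8 (creates cycle)
  Skip (4,6) w=8 (creates cycle)
  Skip (0,7) w=11 (creates cycle)
  Skip (4,7) w=13 (creates cycle)
  Skip (1,3) w=15 (creates cycle)
  Skip (1,6) w=15 (creates cycle)
  Skip (3,7) w=15 (creates cycle)
MST weight = 24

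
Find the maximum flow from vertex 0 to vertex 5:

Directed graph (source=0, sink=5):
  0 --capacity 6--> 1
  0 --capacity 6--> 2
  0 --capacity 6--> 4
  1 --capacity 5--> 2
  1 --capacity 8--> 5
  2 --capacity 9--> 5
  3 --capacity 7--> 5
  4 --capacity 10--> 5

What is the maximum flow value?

Computing max flow:
  Flow on (0->1): 6/6
  Flow on (0->2): 6/6
  Flow on (0->4): 6/6
  Flow on (1->5): 6/8
  Flow on (2->5): 6/9
  Flow on (4->5): 6/10
Maximum flow = 18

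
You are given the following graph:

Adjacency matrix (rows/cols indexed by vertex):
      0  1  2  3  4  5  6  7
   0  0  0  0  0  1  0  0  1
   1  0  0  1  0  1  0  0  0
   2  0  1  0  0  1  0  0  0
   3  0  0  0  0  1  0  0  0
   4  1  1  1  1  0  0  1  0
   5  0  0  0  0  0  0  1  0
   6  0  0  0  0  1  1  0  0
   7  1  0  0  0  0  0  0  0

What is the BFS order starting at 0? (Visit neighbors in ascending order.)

BFS from vertex 0 (neighbors processed in ascending order):
Visit order: 0, 4, 7, 1, 2, 3, 6, 5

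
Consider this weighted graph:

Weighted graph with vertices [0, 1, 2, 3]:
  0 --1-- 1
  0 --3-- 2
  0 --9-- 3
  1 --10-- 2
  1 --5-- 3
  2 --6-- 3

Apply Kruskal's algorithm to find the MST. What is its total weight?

Applying Kruskal's algorithm (sort edges by weight, add if no cycle):
  Add (0,1) w=1
  Add (0,2) w=3
  Add (1,3) w=5
  Skip (2,3) w=6 (creates cycle)
  Skip (0,3) w=9 (creates cycle)
  Skip (1,2) w=10 (creates cycle)
MST weight = 9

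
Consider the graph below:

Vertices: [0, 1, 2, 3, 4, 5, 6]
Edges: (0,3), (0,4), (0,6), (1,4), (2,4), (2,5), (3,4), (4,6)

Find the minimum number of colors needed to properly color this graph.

The graph has a maximum clique of size 3 (lower bound on chromatic number).
A valid 3-coloring: {0: 1, 1: 1, 2: 1, 3: 2, 4: 0, 5: 0, 6: 2}.
Chromatic number = 3.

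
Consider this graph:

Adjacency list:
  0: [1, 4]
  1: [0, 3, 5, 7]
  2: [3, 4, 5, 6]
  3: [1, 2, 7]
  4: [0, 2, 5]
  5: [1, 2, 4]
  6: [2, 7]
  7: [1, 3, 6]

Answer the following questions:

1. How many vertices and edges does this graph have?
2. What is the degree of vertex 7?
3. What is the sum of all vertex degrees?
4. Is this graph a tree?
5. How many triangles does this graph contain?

Count: 8 vertices, 12 edges.
Vertex 7 has neighbors [1, 3, 6], degree = 3.
Handshaking lemma: 2 * 12 = 24.
A tree on 8 vertices has 7 edges. This graph has 12 edges (5 extra). Not a tree.
Number of triangles = 2.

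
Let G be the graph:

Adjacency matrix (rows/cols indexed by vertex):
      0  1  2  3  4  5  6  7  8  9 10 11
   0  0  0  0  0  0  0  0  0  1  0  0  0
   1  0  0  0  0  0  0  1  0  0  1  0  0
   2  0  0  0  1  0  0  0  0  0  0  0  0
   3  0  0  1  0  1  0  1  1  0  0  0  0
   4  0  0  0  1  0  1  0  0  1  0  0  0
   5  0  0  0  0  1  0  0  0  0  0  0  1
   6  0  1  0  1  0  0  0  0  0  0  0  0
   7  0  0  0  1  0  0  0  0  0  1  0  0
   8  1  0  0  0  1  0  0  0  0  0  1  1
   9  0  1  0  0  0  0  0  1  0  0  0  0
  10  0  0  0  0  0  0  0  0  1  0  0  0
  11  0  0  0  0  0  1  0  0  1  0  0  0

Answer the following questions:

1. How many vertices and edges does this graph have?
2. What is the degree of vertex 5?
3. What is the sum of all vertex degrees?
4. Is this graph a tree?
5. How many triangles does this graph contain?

Count: 12 vertices, 13 edges.
Vertex 5 has neighbors [4, 11], degree = 2.
Handshaking lemma: 2 * 13 = 26.
A tree on 12 vertices has 11 edges. This graph has 13 edges (2 extra). Not a tree.
Number of triangles = 0.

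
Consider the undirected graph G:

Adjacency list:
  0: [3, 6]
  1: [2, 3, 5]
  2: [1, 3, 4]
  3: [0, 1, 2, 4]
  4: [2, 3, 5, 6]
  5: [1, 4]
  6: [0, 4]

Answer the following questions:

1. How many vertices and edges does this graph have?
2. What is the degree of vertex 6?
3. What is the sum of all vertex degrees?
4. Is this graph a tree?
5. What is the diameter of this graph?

Count: 7 vertices, 10 edges.
Vertex 6 has neighbors [0, 4], degree = 2.
Handshaking lemma: 2 * 10 = 20.
A tree on 7 vertices has 6 edges. This graph has 10 edges (4 extra). Not a tree.
Diameter (longest shortest path) = 3.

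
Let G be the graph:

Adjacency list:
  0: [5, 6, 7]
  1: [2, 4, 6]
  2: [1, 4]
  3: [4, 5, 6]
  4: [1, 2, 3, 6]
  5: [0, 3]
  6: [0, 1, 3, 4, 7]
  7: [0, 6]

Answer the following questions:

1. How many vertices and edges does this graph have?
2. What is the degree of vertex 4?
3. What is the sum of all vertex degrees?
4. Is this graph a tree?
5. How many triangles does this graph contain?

Count: 8 vertices, 12 edges.
Vertex 4 has neighbors [1, 2, 3, 6], degree = 4.
Handshaking lemma: 2 * 12 = 24.
A tree on 8 vertices has 7 edges. This graph has 12 edges (5 extra). Not a tree.
Number of triangles = 4.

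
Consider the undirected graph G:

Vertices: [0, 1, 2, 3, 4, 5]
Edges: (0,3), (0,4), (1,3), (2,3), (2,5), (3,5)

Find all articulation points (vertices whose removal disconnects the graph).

An articulation point is a vertex whose removal disconnects the graph.
Articulation points: [0, 3]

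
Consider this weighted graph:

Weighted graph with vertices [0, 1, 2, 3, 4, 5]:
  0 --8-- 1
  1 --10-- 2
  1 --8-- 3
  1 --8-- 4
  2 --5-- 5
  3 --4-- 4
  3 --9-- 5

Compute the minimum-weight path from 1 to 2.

Using Dijkstra's algorithm from vertex 1:
Shortest path: 1 -> 2
Total weight: 10 = 10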